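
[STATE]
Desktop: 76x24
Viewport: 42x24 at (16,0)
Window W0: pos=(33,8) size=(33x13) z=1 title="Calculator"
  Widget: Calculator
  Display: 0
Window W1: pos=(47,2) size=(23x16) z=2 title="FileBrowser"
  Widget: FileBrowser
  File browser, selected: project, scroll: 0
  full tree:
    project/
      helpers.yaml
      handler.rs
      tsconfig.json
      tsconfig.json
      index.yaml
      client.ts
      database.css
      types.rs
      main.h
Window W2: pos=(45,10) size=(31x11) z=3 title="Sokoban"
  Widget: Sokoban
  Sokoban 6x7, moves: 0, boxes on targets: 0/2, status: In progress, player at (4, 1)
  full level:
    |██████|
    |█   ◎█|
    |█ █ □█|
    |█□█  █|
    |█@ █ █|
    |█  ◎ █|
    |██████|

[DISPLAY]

                                          
                                          
                               ┏━━━━━━━━━━
                               ┃ FileBrows
                               ┠──────────
                               ┃> [-] proj
                               ┃    helper
                               ┃    handle
                 ┏━━━━━━━━━━━━━┃    tsconf
                 ┃ Calculator  ┃    tsconf
                 ┠───────────┏━━━━━━━━━━━━
                 ┃           ┃ Sokoban    
                 ┃┌───┬───┬──┠────────────
                 ┃│ 7 │ 8 │ 9┃██████      
                 ┃├───┼───┼──┃█   ◎█      
                 ┃│ 4 │ 5 │ 6┃█ █ □█      
                 ┃├───┼───┼──┃█□█  █      
                 ┃│ 1 │ 2 │ 3┃█@ █ █      
                 ┃├───┼───┼──┃█  ◎ █      
                 ┃│ 0 │ . │ =┃██████      
                 ┗━━━━━━━━━━━┗━━━━━━━━━━━━
                                          
                                          
                                          


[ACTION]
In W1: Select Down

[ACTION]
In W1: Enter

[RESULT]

                                          
                                          
                               ┏━━━━━━━━━━
                               ┃ FileBrows
                               ┠──────────
                               ┃  [-] proj
                               ┃  > helper
                               ┃    handle
                 ┏━━━━━━━━━━━━━┃    tsconf
                 ┃ Calculator  ┃    tsconf
                 ┠───────────┏━━━━━━━━━━━━
                 ┃           ┃ Sokoban    
                 ┃┌───┬───┬──┠────────────
                 ┃│ 7 │ 8 │ 9┃██████      
                 ┃├───┼───┼──┃█   ◎█      
                 ┃│ 4 │ 5 │ 6┃█ █ □█      
                 ┃├───┼───┼──┃█□█  █      
                 ┃│ 1 │ 2 │ 3┃█@ █ █      
                 ┃├───┼───┼──┃█  ◎ █      
                 ┃│ 0 │ . │ =┃██████      
                 ┗━━━━━━━━━━━┗━━━━━━━━━━━━
                                          
                                          
                                          


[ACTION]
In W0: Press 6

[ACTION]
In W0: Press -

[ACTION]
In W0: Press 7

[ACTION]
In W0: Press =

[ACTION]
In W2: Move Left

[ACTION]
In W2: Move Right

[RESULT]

                                          
                                          
                               ┏━━━━━━━━━━
                               ┃ FileBrows
                               ┠──────────
                               ┃  [-] proj
                               ┃  > helper
                               ┃    handle
                 ┏━━━━━━━━━━━━━┃    tsconf
                 ┃ Calculator  ┃    tsconf
                 ┠───────────┏━━━━━━━━━━━━
                 ┃           ┃ Sokoban    
                 ┃┌───┬───┬──┠────────────
                 ┃│ 7 │ 8 │ 9┃██████      
                 ┃├───┼───┼──┃█   ◎█      
                 ┃│ 4 │ 5 │ 6┃█ █ □█      
                 ┃├───┼───┼──┃█□█  █      
                 ┃│ 1 │ 2 │ 3┃█ @█ █      
                 ┃├───┼───┼──┃█  ◎ █      
                 ┃│ 0 │ . │ =┃██████      
                 ┗━━━━━━━━━━━┗━━━━━━━━━━━━
                                          
                                          
                                          


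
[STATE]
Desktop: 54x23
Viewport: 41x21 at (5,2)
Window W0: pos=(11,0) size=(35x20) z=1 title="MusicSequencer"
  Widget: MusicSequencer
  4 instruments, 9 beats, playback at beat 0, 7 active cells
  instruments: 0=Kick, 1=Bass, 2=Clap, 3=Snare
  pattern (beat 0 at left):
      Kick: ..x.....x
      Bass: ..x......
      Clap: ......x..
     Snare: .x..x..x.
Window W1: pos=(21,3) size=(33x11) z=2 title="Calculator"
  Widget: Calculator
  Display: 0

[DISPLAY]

      ┠─────────────────────────────────┨
      ┃      ▼12┏━━━━━━━━━━━━━━━━━━━━━━━━
      ┃  Kick··█┃ Calculator             
      ┃  Bass··█┠────────────────────────
      ┃  Clap···┃                        
      ┃ Snare·█·┃┌───┬───┬───┬───┐       
      ┃         ┃│ 7 │ 8 │ 9 │ ÷ │       
      ┃         ┃├───┼───┼───┼───┤       
      ┃         ┃│ 4 │ 5 │ 6 │ × │       
      ┃         ┃├───┼───┼───┼───┤       
      ┃         ┃│ 1 │ 2 │ 3 │ - │       
      ┃         ┗━━━━━━━━━━━━━━━━━━━━━━━━
      ┃                                 ┃
      ┃                                 ┃
      ┃                                 ┃
      ┃                                 ┃
      ┃                                 ┃
      ┗━━━━━━━━━━━━━━━━━━━━━━━━━━━━━━━━━┛
                                         
                                         
                                         


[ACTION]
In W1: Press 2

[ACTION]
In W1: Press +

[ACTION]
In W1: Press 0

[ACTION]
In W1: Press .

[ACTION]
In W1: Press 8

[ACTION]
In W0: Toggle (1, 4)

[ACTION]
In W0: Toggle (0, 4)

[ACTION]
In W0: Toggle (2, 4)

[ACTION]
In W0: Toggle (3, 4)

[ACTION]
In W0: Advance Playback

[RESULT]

      ┠─────────────────────────────────┨
      ┃      0▼2┏━━━━━━━━━━━━━━━━━━━━━━━━
      ┃  Kick··█┃ Calculator             
      ┃  Bass··█┠────────────────────────
      ┃  Clap···┃                        
      ┃ Snare·█·┃┌───┬───┬───┬───┐       
      ┃         ┃│ 7 │ 8 │ 9 │ ÷ │       
      ┃         ┃├───┼───┼───┼───┤       
      ┃         ┃│ 4 │ 5 │ 6 │ × │       
      ┃         ┃├───┼───┼───┼───┤       
      ┃         ┃│ 1 │ 2 │ 3 │ - │       
      ┃         ┗━━━━━━━━━━━━━━━━━━━━━━━━
      ┃                                 ┃
      ┃                                 ┃
      ┃                                 ┃
      ┃                                 ┃
      ┃                                 ┃
      ┗━━━━━━━━━━━━━━━━━━━━━━━━━━━━━━━━━┛
                                         
                                         
                                         


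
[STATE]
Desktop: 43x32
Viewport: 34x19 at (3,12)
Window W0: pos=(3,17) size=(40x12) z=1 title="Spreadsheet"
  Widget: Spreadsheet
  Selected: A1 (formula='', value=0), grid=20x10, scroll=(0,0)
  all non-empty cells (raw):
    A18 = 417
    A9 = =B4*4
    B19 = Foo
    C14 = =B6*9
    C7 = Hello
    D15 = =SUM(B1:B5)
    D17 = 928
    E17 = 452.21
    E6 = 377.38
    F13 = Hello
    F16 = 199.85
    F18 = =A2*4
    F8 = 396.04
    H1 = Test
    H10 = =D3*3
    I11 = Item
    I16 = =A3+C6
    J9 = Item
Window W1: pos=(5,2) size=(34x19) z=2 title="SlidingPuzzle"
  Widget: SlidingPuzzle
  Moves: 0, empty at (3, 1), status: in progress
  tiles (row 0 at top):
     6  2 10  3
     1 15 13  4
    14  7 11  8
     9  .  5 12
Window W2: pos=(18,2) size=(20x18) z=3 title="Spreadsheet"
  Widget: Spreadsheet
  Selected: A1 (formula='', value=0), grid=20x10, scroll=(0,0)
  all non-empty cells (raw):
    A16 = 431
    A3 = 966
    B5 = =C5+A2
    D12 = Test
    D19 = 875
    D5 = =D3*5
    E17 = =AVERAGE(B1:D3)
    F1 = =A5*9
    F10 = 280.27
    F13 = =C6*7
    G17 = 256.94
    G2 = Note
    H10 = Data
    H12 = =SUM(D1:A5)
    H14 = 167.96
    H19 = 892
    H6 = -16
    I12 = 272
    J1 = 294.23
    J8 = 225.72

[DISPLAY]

  ┃│  9 │    │ ┃  5        0      
  ┃└────┴────┴─┃  6        0      
  ┃Moves: 0    ┃  7        0      
  ┃            ┃  8        0      
  ┃            ┃  9        0      
┏━┃            ┃ 10        0      
┃ ┃            ┃ 11        0      
┠─┃            ┗━━━━━━━━━━━━━━━━━━
┃A┗━━━━━━━━━━━━━━━━━━━━━━━━━━━━━━━
┃       A       B       C       D 
┃---------------------------------
┃  1      [0]       0       0     
┃  2        0       0       0     
┃  3        0       0       0     
┃  4        0       0       0     
┃  5        0       0       0     
┗━━━━━━━━━━━━━━━━━━━━━━━━━━━━━━━━━
                                  
                                  


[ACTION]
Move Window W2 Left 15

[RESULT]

┃  5        0      ┃12 │          
┃  6        0      ┃───┘          
┃  7        0      ┃              
┃  8        0      ┃              
┃  9        0      ┃              
┃ 10        0      ┃              
┃ 11        0      ┃              
┗━━━━━━━━━━━━━━━━━━┛              
┃A┗━━━━━━━━━━━━━━━━━━━━━━━━━━━━━━━
┃       A       B       C       D 
┃---------------------------------
┃  1      [0]       0       0     
┃  2        0       0       0     
┃  3        0       0       0     
┃  4        0       0       0     
┃  5        0       0       0     
┗━━━━━━━━━━━━━━━━━━━━━━━━━━━━━━━━━
                                  
                                  


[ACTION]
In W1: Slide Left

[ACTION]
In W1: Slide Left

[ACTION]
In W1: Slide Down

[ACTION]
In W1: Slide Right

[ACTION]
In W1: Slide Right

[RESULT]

┃  5        0      ┃ 8 │          
┃  6        0      ┃───┘          
┃  7        0      ┃              
┃  8        0      ┃              
┃  9        0      ┃              
┃ 10        0      ┃              
┃ 11        0      ┃              
┗━━━━━━━━━━━━━━━━━━┛              
┃A┗━━━━━━━━━━━━━━━━━━━━━━━━━━━━━━━
┃       A       B       C       D 
┃---------------------------------
┃  1      [0]       0       0     
┃  2        0       0       0     
┃  3        0       0       0     
┃  4        0       0       0     
┃  5        0       0       0     
┗━━━━━━━━━━━━━━━━━━━━━━━━━━━━━━━━━
                                  
                                  


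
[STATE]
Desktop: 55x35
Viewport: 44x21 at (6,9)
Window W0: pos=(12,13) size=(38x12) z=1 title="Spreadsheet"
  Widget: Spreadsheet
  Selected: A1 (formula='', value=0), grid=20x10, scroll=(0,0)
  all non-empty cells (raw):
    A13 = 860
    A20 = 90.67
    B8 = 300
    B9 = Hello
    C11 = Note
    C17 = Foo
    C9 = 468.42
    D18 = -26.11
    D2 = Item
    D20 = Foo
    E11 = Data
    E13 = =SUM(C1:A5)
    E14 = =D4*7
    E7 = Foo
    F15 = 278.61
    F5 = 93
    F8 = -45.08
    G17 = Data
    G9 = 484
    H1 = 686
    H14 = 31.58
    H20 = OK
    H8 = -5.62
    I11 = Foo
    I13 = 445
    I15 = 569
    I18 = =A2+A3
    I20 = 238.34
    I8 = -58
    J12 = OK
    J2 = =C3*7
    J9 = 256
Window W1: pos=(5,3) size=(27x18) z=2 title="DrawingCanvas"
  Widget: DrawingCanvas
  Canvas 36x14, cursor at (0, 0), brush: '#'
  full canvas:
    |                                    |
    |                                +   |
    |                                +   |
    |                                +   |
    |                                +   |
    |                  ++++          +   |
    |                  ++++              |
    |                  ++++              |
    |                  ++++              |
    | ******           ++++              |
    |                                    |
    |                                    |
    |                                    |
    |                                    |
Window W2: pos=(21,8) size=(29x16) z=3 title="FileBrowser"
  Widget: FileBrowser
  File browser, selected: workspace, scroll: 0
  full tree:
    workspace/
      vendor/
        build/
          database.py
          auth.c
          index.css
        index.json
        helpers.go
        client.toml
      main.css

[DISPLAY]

               ┃ FileBrowser               ┃
               ┠───────────────────────────┨
               ┃> [-] workspace/           ┃
               ┃    [+] vendor/            ┃
               ┃    main.css               ┃
               ┃                           ┃
 ******        ┃                           ┃
               ┃                           ┃
               ┃                           ┃
               ┃                           ┃
               ┃                           ┃
━━━━━━━━━━━━━━━┃                           ┃
      ┃  3     ┃                           ┃
      ┃  4     ┃                           ┃
      ┃  5     ┗━━━━━━━━━━━━━━━━━━━━━━━━━━━┛
      ┗━━━━━━━━━━━━━━━━━━━━━━━━━━━━━━━━━━━━┛
                                            
                                            
                                            
                                            
                                            


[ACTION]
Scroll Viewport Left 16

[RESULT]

     ┃               ┃ FileBrowser          
     ┃               ┠──────────────────────
     ┃               ┃> [-] workspace/      
     ┃               ┃    [+] vendor/       
     ┃               ┃    main.css          
     ┃               ┃                      
     ┃ ******        ┃                      
     ┃               ┃                      
     ┃               ┃                      
     ┃               ┃                      
     ┃               ┃                      
     ┗━━━━━━━━━━━━━━━┃                      
            ┃  3     ┃                      
            ┃  4     ┃                      
            ┃  5     ┗━━━━━━━━━━━━━━━━━━━━━━
            ┗━━━━━━━━━━━━━━━━━━━━━━━━━━━━━━━
                                            
                                            
                                            
                                            
                                            


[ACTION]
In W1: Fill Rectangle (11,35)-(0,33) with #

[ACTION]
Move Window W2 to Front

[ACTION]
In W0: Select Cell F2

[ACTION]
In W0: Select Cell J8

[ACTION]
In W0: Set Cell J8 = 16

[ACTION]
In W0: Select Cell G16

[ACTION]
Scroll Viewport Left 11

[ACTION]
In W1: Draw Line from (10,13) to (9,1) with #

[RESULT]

     ┃               ┃ FileBrowser          
     ┃               ┠──────────────────────
     ┃               ┃> [-] workspace/      
     ┃               ┃    [+] vendor/       
     ┃               ┃    main.css          
     ┃               ┃                      
     ┃ ######        ┃                      
     ┃       ####### ┃                      
     ┃               ┃                      
     ┃               ┃                      
     ┃               ┃                      
     ┗━━━━━━━━━━━━━━━┃                      
            ┃  3     ┃                      
            ┃  4     ┃                      
            ┃  5     ┗━━━━━━━━━━━━━━━━━━━━━━
            ┗━━━━━━━━━━━━━━━━━━━━━━━━━━━━━━━
                                            
                                            
                                            
                                            
                                            


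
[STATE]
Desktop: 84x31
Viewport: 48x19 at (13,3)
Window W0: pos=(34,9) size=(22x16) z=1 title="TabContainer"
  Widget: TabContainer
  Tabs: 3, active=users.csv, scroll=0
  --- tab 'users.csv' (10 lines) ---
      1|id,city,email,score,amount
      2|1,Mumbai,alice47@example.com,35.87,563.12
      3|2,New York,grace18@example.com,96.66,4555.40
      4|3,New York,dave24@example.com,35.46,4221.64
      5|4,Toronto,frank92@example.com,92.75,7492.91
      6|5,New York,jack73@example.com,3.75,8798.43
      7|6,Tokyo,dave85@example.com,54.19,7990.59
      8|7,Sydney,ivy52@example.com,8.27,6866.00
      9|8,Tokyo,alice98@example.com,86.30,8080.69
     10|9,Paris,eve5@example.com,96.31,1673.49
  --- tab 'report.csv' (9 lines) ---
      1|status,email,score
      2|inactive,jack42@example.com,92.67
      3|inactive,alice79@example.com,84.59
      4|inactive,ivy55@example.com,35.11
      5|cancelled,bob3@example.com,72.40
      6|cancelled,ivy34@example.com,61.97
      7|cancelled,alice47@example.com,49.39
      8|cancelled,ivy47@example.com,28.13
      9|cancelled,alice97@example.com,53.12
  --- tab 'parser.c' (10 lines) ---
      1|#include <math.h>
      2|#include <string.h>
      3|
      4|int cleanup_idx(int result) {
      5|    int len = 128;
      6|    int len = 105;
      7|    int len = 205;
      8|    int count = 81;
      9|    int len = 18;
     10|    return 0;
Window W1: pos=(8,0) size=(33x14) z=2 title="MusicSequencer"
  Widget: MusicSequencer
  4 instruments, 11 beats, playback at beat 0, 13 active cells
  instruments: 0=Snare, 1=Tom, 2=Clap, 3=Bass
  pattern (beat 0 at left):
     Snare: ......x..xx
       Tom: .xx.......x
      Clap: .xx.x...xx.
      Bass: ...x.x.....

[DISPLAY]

  ▼1234567890              ┃                    
re······█··██              ┃                    
om·██·······█              ┃                    
ap·██·█···██·              ┃                    
ss···█·█·····              ┃                    
                           ┃                    
                           ┃━━━━━━━━━━━━━━┓     
                           ┃ntainer       ┃     
                           ┃──────────────┨     
                           ┃.csv]│ report.┃     
━━━━━━━━━━━━━━━━━━━━━━━━━━━┛──────────────┃     
                     ┃id,city,email,score,┃     
                     ┃1,Mumbai,alice47@exa┃     
                     ┃2,New York,grace18@e┃     
                     ┃3,New York,dave24@ex┃     
                     ┃4,Toronto,frank92@ex┃     
                     ┃5,New York,jack73@ex┃     
                     ┃6,Tokyo,dave85@examp┃     
                     ┃7,Sydney,ivy52@examp┃     


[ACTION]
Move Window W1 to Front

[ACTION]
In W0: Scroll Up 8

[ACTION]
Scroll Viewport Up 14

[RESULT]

━━━━━━━━━━━━━━━━━━━━━━━━━━━┓                    
icSequencer                ┃                    
───────────────────────────┨                    
  ▼1234567890              ┃                    
re······█··██              ┃                    
om·██·······█              ┃                    
ap·██·█···██·              ┃                    
ss···█·█·····              ┃                    
                           ┃                    
                           ┃━━━━━━━━━━━━━━┓     
                           ┃ntainer       ┃     
                           ┃──────────────┨     
                           ┃.csv]│ report.┃     
━━━━━━━━━━━━━━━━━━━━━━━━━━━┛──────────────┃     
                     ┃id,city,email,score,┃     
                     ┃1,Mumbai,alice47@exa┃     
                     ┃2,New York,grace18@e┃     
                     ┃3,New York,dave24@ex┃     
                     ┃4,Toronto,frank92@ex┃     


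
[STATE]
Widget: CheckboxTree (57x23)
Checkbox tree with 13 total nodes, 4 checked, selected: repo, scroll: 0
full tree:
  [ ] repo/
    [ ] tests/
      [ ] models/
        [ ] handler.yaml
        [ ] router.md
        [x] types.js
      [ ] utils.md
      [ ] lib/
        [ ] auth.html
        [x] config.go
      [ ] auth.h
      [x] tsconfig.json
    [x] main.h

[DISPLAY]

>[-] repo/                                               
   [-] tests/                                            
     [-] models/                                         
       [ ] handler.yaml                                  
       [ ] router.md                                     
       [x] types.js                                      
     [ ] utils.md                                        
     [-] lib/                                            
       [ ] auth.html                                     
       [x] config.go                                     
     [ ] auth.h                                          
     [x] tsconfig.json                                   
   [x] main.h                                            
                                                         
                                                         
                                                         
                                                         
                                                         
                                                         
                                                         
                                                         
                                                         
                                                         


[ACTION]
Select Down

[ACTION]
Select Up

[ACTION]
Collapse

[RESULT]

>[-] repo/                                               
                                                         
                                                         
                                                         
                                                         
                                                         
                                                         
                                                         
                                                         
                                                         
                                                         
                                                         
                                                         
                                                         
                                                         
                                                         
                                                         
                                                         
                                                         
                                                         
                                                         
                                                         
                                                         


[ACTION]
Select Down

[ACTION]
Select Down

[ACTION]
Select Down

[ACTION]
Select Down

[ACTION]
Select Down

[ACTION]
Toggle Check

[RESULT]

>[x] repo/                                               
                                                         
                                                         
                                                         
                                                         
                                                         
                                                         
                                                         
                                                         
                                                         
                                                         
                                                         
                                                         
                                                         
                                                         
                                                         
                                                         
                                                         
                                                         
                                                         
                                                         
                                                         
                                                         


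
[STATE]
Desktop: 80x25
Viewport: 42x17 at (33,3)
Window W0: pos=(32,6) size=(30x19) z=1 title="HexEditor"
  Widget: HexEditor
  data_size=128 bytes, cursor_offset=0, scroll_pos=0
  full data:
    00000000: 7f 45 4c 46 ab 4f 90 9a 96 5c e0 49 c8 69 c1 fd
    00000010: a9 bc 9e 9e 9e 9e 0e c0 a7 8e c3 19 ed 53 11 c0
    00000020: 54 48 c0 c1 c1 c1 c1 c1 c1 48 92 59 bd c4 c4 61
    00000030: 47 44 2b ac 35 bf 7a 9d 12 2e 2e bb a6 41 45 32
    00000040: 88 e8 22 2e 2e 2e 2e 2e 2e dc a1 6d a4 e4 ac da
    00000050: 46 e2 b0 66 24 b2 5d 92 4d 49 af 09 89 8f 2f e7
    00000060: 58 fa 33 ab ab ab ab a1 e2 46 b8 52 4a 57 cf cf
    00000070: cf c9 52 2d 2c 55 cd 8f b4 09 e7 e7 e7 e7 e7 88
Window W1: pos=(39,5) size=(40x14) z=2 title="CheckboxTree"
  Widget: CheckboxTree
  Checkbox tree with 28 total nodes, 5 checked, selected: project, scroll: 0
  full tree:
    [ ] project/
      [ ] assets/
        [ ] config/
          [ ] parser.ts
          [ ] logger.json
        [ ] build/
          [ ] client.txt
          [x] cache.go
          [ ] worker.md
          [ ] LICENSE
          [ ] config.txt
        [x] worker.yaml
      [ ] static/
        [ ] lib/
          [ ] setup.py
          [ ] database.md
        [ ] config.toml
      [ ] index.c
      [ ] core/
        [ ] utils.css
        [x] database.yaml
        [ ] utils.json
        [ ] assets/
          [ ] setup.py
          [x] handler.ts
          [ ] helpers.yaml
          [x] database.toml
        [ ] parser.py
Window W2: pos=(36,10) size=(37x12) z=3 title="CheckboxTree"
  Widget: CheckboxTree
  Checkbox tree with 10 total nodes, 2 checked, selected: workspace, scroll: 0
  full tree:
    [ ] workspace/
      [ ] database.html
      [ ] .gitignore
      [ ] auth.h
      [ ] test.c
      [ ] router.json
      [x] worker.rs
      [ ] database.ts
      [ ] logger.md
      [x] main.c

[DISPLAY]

                                          
                                          
      ┏━━━━━━━━━━━━━━━━━━━━━━━━━━━━━━━━━━━
━━━━━━┃ CheckboxTree                      
 HexEd┠───────────────────────────────────
──────┃>[-] project/                      
000000┃   [-] assets/                     
000┏━━━━━━━━━━━━━━━━━━━━━━━━━━━━━━━━━━━┓  
000┃ CheckboxTree                      ┃  
000┠───────────────────────────────────┨  
000┃>[-] workspace/                    ┃  
000┃   [ ] database.html               ┃  
000┃   [ ] .gitignore                  ┃  
000┃   [ ] auth.h                      ┃  
   ┃   [ ] test.c                      ┃  
   ┃   [ ] router.json                 ┃━━
   ┃   [x] worker.rs                   ┃  


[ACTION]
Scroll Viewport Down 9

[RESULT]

──────┃>[-] project/                      
000000┃   [-] assets/                     
000┏━━━━━━━━━━━━━━━━━━━━━━━━━━━━━━━━━━━┓  
000┃ CheckboxTree                      ┃  
000┠───────────────────────────────────┨  
000┃>[-] workspace/                    ┃  
000┃   [ ] database.html               ┃  
000┃   [ ] .gitignore                  ┃  
000┃   [ ] auth.h                      ┃  
   ┃   [ ] test.c                      ┃  
   ┃   [ ] router.json                 ┃━━
   ┃   [x] worker.rs                   ┃  
   ┃   [ ] database.ts                 ┃  
   ┗━━━━━━━━━━━━━━━━━━━━━━━━━━━━━━━━━━━┛  
                            ┃             
                            ┃             
━━━━━━━━━━━━━━━━━━━━━━━━━━━━┛             


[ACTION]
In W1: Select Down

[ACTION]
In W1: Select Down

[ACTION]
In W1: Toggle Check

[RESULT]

──────┃ [-] project/                      
000000┃   [-] assets/                     
000┏━━━━━━━━━━━━━━━━━━━━━━━━━━━━━━━━━━━┓  
000┃ CheckboxTree                      ┃  
000┠───────────────────────────────────┨  
000┃>[-] workspace/                    ┃  
000┃   [ ] database.html               ┃  
000┃   [ ] .gitignore                  ┃  
000┃   [ ] auth.h                      ┃  
   ┃   [ ] test.c                      ┃  
   ┃   [ ] router.json                 ┃━━
   ┃   [x] worker.rs                   ┃  
   ┃   [ ] database.ts                 ┃  
   ┗━━━━━━━━━━━━━━━━━━━━━━━━━━━━━━━━━━━┛  
                            ┃             
                            ┃             
━━━━━━━━━━━━━━━━━━━━━━━━━━━━┛             


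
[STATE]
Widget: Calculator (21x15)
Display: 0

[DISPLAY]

                    0
┌───┬───┬───┬───┐    
│ 7 │ 8 │ 9 │ ÷ │    
├───┼───┼───┼───┤    
│ 4 │ 5 │ 6 │ × │    
├───┼───┼───┼───┤    
│ 1 │ 2 │ 3 │ - │    
├───┼───┼───┼───┤    
│ 0 │ . │ = │ + │    
├───┼───┼───┼───┤    
│ C │ MC│ MR│ M+│    
└───┴───┴───┴───┘    
                     
                     
                     


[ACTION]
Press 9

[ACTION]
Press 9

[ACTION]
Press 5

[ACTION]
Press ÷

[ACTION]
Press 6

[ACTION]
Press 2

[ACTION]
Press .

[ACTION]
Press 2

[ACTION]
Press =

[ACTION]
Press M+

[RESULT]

          15.99678457
┌───┬───┬───┬───┐    
│ 7 │ 8 │ 9 │ ÷ │    
├───┼───┼───┼───┤    
│ 4 │ 5 │ 6 │ × │    
├───┼───┼───┼───┤    
│ 1 │ 2 │ 3 │ - │    
├───┼───┼───┼───┤    
│ 0 │ . │ = │ + │    
├───┼───┼───┼───┤    
│ C │ MC│ MR│ M+│    
└───┴───┴───┴───┘    
                     
                     
                     


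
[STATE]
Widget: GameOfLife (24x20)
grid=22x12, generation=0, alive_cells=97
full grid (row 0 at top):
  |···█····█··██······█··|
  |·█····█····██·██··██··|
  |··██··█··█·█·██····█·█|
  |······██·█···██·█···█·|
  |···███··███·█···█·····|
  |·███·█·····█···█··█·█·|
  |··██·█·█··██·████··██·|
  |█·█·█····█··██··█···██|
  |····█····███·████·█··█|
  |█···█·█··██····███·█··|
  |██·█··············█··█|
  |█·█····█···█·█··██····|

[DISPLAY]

Gen: 0                  
···█····█··██······█··  
·█····█····██·██··██··  
··██··█··█·█·██····█·█  
······██·█···██·█···█·  
···███··███·█···█·····  
·███·█·····█···█··█·█·  
··██·█·█··██·████··██·  
█·█·█····█··██··█···██  
····█····███·████·█··█  
█···█·█··██····███·█··  
██·█··············█··█  
█·█····█···█·█··██····  
                        
                        
                        
                        
                        
                        
                        


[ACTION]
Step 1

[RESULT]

Gen: 1                  
···········███····██··  
···█···█······██··██··  
··█··██·█··█······██··  
··█···██···█··█·····█·  
···█·█·████████·██·█··  
·█···█··█····█···█··█·  
·····██···██·█··██····  
·██·██··██···········█  
·█··█···█··█·█····██·█  
██·███···█·█·······██·  
█·██······█····█··█···  
█·█··············█····  
                        
                        
                        
                        
                        
                        
                        


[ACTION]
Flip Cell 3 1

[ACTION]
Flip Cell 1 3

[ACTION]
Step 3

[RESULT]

Gen: 4                  
··················██··  
·······█·········█··██  
·····█·██········██···  
██··█···███···········  
███·██··█·█·······█··█  
██████·····█····█···█·  
██····█··██·█··█████··  
██····█···█·█···█··█··  
·█·█··█··█···█···█·███  
·█·███···█··█·····███·  
·········█··█·········  
······················  
                        
                        
                        
                        
                        
                        
                        


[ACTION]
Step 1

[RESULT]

Gen: 5                  
··················███·  
······███········█··█·  
······██·········██···  
█·███·█···█······██···  
········█·██··········  
······█····█···██···█·  
···██·█··██·█··█··███·  
·····███··█·██·█······  
·█·█··█··█████···█···█  
···███··███·██····█··█  
····█··············█··  
······················  
                        
                        
                        
                        
                        
                        
                        


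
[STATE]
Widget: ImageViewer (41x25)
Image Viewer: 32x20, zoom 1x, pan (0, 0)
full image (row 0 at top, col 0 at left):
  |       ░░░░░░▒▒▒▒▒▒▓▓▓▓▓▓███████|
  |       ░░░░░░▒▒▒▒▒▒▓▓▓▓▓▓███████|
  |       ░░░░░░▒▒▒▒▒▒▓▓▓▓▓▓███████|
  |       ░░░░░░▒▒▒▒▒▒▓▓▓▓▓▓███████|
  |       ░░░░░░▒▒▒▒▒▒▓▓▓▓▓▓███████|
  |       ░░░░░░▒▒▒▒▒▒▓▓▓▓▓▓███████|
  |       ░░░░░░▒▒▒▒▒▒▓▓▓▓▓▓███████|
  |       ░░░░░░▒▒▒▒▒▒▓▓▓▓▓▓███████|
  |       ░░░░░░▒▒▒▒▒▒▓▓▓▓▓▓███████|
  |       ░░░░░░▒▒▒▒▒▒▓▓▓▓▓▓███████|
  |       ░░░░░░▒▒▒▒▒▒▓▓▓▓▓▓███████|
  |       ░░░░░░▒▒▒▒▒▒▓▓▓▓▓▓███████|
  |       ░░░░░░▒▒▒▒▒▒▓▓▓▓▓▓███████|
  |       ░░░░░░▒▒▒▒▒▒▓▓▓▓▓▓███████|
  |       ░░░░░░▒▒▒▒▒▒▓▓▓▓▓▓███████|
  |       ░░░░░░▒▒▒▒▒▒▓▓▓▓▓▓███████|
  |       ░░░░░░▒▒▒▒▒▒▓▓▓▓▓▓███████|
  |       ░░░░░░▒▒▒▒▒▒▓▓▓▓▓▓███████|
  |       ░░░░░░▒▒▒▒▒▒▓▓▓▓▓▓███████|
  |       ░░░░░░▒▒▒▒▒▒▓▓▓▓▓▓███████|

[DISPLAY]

       ░░░░░░▒▒▒▒▒▒▓▓▓▓▓▓███████         
       ░░░░░░▒▒▒▒▒▒▓▓▓▓▓▓███████         
       ░░░░░░▒▒▒▒▒▒▓▓▓▓▓▓███████         
       ░░░░░░▒▒▒▒▒▒▓▓▓▓▓▓███████         
       ░░░░░░▒▒▒▒▒▒▓▓▓▓▓▓███████         
       ░░░░░░▒▒▒▒▒▒▓▓▓▓▓▓███████         
       ░░░░░░▒▒▒▒▒▒▓▓▓▓▓▓███████         
       ░░░░░░▒▒▒▒▒▒▓▓▓▓▓▓███████         
       ░░░░░░▒▒▒▒▒▒▓▓▓▓▓▓███████         
       ░░░░░░▒▒▒▒▒▒▓▓▓▓▓▓███████         
       ░░░░░░▒▒▒▒▒▒▓▓▓▓▓▓███████         
       ░░░░░░▒▒▒▒▒▒▓▓▓▓▓▓███████         
       ░░░░░░▒▒▒▒▒▒▓▓▓▓▓▓███████         
       ░░░░░░▒▒▒▒▒▒▓▓▓▓▓▓███████         
       ░░░░░░▒▒▒▒▒▒▓▓▓▓▓▓███████         
       ░░░░░░▒▒▒▒▒▒▓▓▓▓▓▓███████         
       ░░░░░░▒▒▒▒▒▒▓▓▓▓▓▓███████         
       ░░░░░░▒▒▒▒▒▒▓▓▓▓▓▓███████         
       ░░░░░░▒▒▒▒▒▒▓▓▓▓▓▓███████         
       ░░░░░░▒▒▒▒▒▒▓▓▓▓▓▓███████         
                                         
                                         
                                         
                                         
                                         


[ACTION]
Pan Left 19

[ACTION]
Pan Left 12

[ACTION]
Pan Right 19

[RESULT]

▓▓▓▓▓▓███████                            
▓▓▓▓▓▓███████                            
▓▓▓▓▓▓███████                            
▓▓▓▓▓▓███████                            
▓▓▓▓▓▓███████                            
▓▓▓▓▓▓███████                            
▓▓▓▓▓▓███████                            
▓▓▓▓▓▓███████                            
▓▓▓▓▓▓███████                            
▓▓▓▓▓▓███████                            
▓▓▓▓▓▓███████                            
▓▓▓▓▓▓███████                            
▓▓▓▓▓▓███████                            
▓▓▓▓▓▓███████                            
▓▓▓▓▓▓███████                            
▓▓▓▓▓▓███████                            
▓▓▓▓▓▓███████                            
▓▓▓▓▓▓███████                            
▓▓▓▓▓▓███████                            
▓▓▓▓▓▓███████                            
                                         
                                         
                                         
                                         
                                         


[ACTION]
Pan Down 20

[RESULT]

                                         
                                         
                                         
                                         
                                         
                                         
                                         
                                         
                                         
                                         
                                         
                                         
                                         
                                         
                                         
                                         
                                         
                                         
                                         
                                         
                                         
                                         
                                         
                                         
                                         
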